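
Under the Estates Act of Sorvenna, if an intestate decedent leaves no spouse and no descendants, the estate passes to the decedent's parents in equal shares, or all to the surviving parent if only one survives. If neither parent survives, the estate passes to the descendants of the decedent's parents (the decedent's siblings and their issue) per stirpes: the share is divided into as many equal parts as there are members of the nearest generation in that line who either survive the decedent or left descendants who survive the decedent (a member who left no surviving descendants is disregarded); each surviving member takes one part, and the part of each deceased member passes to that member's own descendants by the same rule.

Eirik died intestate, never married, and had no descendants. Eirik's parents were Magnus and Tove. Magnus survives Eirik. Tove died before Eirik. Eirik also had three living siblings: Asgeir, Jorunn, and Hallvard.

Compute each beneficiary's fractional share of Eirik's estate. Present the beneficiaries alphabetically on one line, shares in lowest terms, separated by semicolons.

Only one parent, Magnus, survives, so Magnus takes the entire estate. The siblings take nothing because a surviving parent has priority.

Magnus 1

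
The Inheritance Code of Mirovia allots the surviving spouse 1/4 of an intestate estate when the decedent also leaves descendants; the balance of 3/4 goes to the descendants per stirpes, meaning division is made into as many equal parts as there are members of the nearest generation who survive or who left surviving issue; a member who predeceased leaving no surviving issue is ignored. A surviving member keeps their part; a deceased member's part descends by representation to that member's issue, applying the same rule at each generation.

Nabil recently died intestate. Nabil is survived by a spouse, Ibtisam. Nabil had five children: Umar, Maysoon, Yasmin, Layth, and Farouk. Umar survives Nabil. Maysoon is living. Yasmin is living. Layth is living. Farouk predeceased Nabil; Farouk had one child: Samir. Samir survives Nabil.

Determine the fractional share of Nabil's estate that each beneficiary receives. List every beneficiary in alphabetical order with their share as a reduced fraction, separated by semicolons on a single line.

Ibtisam 1/4; Layth 3/20; Maysoon 3/20; Samir 3/20; Umar 3/20; Yasmin 3/20

Ibtisam, as surviving spouse, takes 1/4.
The remaining 3/4 passes to Nabil's descendants per stirpes.
The 3/4 is divided into 5 equal shares of 3/20 among Umar, Maysoon, Yasmin, Layth, Farouk.
Umar is living and takes 3/20.
Maysoon is living and takes 3/20.
Yasmin is living and takes 3/20.
Layth is living and takes 3/20.
Farouk predeceased; the 3/20 allotted to Farouk's branch passes to Farouk's issue by representation.
Samir is the sole taker at this level and receives the full 3/20.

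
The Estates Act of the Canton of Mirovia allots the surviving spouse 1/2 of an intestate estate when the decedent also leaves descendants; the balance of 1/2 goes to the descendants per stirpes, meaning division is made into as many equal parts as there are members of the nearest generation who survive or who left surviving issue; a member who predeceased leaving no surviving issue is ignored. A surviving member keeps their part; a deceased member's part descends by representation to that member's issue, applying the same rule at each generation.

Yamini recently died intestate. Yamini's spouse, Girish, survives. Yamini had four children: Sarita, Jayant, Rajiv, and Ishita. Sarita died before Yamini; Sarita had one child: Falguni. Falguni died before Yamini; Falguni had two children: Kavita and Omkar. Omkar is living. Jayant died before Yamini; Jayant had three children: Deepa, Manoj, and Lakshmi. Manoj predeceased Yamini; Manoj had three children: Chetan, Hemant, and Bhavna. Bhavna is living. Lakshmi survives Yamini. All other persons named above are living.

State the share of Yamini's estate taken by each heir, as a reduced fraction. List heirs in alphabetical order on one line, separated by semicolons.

Girish, as surviving spouse, takes 1/2.
The remaining 1/2 passes to Yamini's descendants per stirpes.
The 1/2 is divided into 4 equal shares of 1/8 among Sarita, Jayant, Rajiv, Ishita.
Sarita predeceased; the 1/8 allotted to Sarita's branch passes to Sarita's issue by representation.
Falguni's line is the sole branch at this level, so the full 1/8 passes to Falguni's issue by representation.
The 1/8 is divided into 2 equal shares of 1/16 among Kavita, Omkar.
Kavita is living and takes 1/16.
Omkar is living and takes 1/16.
Jayant predeceased; the 1/8 allotted to Jayant's branch passes to Jayant's issue by representation.
The 1/8 is divided into 3 equal shares of 1/24 among Deepa, Manoj, Lakshmi.
Deepa is living and takes 1/24.
Manoj predeceased; the 1/24 allotted to Manoj's branch passes to Manoj's issue by representation.
The 1/24 is divided into 3 equal shares of 1/72 among Chetan, Hemant, Bhavna.
Chetan is living and takes 1/72.
Hemant is living and takes 1/72.
Bhavna is living and takes 1/72.
Lakshmi is living and takes 1/24.
Rajiv is living and takes 1/8.
Ishita is living and takes 1/8.

Bhavna 1/72; Chetan 1/72; Deepa 1/24; Girish 1/2; Hemant 1/72; Ishita 1/8; Kavita 1/16; Lakshmi 1/24; Omkar 1/16; Rajiv 1/8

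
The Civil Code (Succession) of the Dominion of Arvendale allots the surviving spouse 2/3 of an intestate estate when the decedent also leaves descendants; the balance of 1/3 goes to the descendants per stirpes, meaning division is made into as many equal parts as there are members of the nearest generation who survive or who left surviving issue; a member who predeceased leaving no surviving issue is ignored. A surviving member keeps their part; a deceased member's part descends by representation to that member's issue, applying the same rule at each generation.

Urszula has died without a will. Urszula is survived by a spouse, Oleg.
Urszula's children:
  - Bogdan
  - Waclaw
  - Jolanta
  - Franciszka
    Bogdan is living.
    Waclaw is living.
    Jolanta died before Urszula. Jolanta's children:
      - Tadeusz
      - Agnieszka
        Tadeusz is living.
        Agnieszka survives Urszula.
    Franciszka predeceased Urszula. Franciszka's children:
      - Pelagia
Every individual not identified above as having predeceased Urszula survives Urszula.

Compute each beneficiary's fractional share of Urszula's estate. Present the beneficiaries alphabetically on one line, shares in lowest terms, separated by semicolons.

Oleg, as surviving spouse, takes 2/3.
The remaining 1/3 passes to Urszula's descendants per stirpes.
The 1/3 is divided into 4 equal shares of 1/12 among Bogdan, Waclaw, Jolanta, Franciszka.
Bogdan is living and takes 1/12.
Waclaw is living and takes 1/12.
Jolanta predeceased; the 1/12 allotted to Jolanta's branch passes to Jolanta's issue by representation.
The 1/12 is divided into 2 equal shares of 1/24 among Tadeusz, Agnieszka.
Tadeusz is living and takes 1/24.
Agnieszka is living and takes 1/24.
Franciszka predeceased; the 1/12 allotted to Franciszka's branch passes to Franciszka's issue by representation.
Pelagia is the sole taker at this level and receives the full 1/12.

Agnieszka 1/24; Bogdan 1/12; Oleg 2/3; Pelagia 1/12; Tadeusz 1/24; Waclaw 1/12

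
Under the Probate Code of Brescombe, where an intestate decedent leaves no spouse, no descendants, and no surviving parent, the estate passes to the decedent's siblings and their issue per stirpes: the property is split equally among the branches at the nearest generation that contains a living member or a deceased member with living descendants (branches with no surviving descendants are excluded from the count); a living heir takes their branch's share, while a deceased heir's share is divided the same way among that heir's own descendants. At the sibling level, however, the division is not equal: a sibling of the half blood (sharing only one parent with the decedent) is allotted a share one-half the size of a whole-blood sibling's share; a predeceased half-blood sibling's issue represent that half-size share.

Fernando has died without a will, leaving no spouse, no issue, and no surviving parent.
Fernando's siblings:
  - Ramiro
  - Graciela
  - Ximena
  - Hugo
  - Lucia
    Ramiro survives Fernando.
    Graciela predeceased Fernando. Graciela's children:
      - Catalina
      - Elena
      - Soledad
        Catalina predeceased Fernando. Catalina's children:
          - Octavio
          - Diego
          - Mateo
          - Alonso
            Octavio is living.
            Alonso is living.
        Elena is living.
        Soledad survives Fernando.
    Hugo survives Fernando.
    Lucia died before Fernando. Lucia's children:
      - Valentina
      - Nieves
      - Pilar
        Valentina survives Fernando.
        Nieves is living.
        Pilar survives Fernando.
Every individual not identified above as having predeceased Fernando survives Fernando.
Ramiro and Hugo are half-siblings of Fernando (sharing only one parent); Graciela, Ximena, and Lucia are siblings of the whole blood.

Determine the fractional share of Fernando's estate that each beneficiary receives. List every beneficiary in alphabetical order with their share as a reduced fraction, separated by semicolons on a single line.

No spouse, descendants, or parent survives, so the estate passes to Fernando's siblings per stirpes.
Half-blood siblings count for one-half the weight of whole-blood siblings at the initial division.
Dividing 1 in proportion to weights (total weight 4): Ramiro (weight 1/2) → 1/8; Graciela (weight 1) → 1/4; Ximena (weight 1) → 1/4; Hugo (weight 1/2) → 1/8; Lucia (weight 1) → 1/4.
Ramiro is living and takes 1/8.
Graciela predeceased; the 1/4 allotted to Graciela's branch passes to Graciela's issue by representation.
The 1/4 is divided into 3 equal shares of 1/12 among Catalina, Elena, Soledad.
Catalina predeceased; the 1/12 allotted to Catalina's branch passes to Catalina's issue by representation.
The 1/12 is divided into 4 equal shares of 1/48 among Octavio, Diego, Mateo, Alonso.
Octavio is living and takes 1/48.
Diego is living and takes 1/48.
Mateo is living and takes 1/48.
Alonso is living and takes 1/48.
Elena is living and takes 1/12.
Soledad is living and takes 1/12.
Ximena is living and takes 1/4.
Hugo is living and takes 1/8.
Lucia predeceased; the 1/4 allotted to Lucia's branch passes to Lucia's issue by representation.
The 1/4 is divided into 3 equal shares of 1/12 among Valentina, Nieves, Pilar.
Valentina is living and takes 1/12.
Nieves is living and takes 1/12.
Pilar is living and takes 1/12.

Alonso 1/48; Diego 1/48; Elena 1/12; Hugo 1/8; Mateo 1/48; Nieves 1/12; Octavio 1/48; Pilar 1/12; Ramiro 1/8; Soledad 1/12; Valentina 1/12; Ximena 1/4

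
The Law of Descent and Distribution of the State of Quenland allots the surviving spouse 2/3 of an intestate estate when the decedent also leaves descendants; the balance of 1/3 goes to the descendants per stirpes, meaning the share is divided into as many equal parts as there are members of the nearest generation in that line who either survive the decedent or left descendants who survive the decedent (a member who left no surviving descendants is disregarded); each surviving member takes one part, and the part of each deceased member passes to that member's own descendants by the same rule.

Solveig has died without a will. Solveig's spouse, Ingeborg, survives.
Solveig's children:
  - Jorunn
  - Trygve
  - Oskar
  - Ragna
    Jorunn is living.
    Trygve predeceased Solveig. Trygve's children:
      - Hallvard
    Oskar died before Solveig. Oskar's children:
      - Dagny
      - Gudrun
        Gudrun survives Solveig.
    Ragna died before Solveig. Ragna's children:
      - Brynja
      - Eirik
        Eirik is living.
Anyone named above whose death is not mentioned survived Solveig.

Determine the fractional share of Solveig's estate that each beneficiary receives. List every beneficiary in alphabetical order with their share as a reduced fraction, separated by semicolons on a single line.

Ingeborg, as surviving spouse, takes 2/3.
The remaining 1/3 passes to Solveig's descendants per stirpes.
The 1/3 is divided into 4 equal shares of 1/12 among Jorunn, Trygve, Oskar, Ragna.
Jorunn is living and takes 1/12.
Trygve predeceased; the 1/12 allotted to Trygve's branch passes to Trygve's issue by representation.
Hallvard is the sole taker at this level and receives the full 1/12.
Oskar predeceased; the 1/12 allotted to Oskar's branch passes to Oskar's issue by representation.
The 1/12 is divided into 2 equal shares of 1/24 among Dagny, Gudrun.
Dagny is living and takes 1/24.
Gudrun is living and takes 1/24.
Ragna predeceased; the 1/12 allotted to Ragna's branch passes to Ragna's issue by representation.
The 1/12 is divided into 2 equal shares of 1/24 among Brynja, Eirik.
Brynja is living and takes 1/24.
Eirik is living and takes 1/24.

Brynja 1/24; Dagny 1/24; Eirik 1/24; Gudrun 1/24; Hallvard 1/12; Ingeborg 2/3; Jorunn 1/12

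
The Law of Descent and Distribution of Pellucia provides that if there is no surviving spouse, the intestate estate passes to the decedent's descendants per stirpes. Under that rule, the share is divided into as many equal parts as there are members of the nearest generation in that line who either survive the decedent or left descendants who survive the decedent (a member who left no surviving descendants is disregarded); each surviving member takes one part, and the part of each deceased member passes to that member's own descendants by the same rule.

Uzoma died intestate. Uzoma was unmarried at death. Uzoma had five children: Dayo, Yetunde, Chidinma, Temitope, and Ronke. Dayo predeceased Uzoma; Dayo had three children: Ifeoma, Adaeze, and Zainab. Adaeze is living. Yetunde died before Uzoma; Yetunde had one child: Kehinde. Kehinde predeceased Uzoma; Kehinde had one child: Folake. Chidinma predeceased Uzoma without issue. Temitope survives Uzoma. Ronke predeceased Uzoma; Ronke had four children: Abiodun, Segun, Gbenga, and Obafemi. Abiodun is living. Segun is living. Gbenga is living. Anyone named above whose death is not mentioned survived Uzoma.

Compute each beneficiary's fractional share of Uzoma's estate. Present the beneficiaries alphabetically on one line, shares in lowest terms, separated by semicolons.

There is no surviving spouse, so the entire estate passes to Uzoma's descendants per stirpes.
Chidinma left no surviving issue, so that branch lapses and is disregarded.
The estate is divided into 4 equal shares of 1/4 among Dayo, Yetunde, Temitope, Ronke.
Dayo predeceased; the 1/4 allotted to Dayo's branch passes to Dayo's issue by representation.
The 1/4 is divided into 3 equal shares of 1/12 among Ifeoma, Adaeze, Zainab.
Ifeoma is living and takes 1/12.
Adaeze is living and takes 1/12.
Zainab is living and takes 1/12.
Yetunde predeceased; the 1/4 allotted to Yetunde's branch passes to Yetunde's issue by representation.
Kehinde's line is the sole branch at this level, so the full 1/4 passes to Kehinde's issue by representation.
Folake is the sole taker at this level and receives the full 1/4.
Temitope is living and takes 1/4.
Ronke predeceased; the 1/4 allotted to Ronke's branch passes to Ronke's issue by representation.
The 1/4 is divided into 4 equal shares of 1/16 among Abiodun, Segun, Gbenga, Obafemi.
Abiodun is living and takes 1/16.
Segun is living and takes 1/16.
Gbenga is living and takes 1/16.
Obafemi is living and takes 1/16.

Abiodun 1/16; Adaeze 1/12; Folake 1/4; Gbenga 1/16; Ifeoma 1/12; Obafemi 1/16; Segun 1/16; Temitope 1/4; Zainab 1/12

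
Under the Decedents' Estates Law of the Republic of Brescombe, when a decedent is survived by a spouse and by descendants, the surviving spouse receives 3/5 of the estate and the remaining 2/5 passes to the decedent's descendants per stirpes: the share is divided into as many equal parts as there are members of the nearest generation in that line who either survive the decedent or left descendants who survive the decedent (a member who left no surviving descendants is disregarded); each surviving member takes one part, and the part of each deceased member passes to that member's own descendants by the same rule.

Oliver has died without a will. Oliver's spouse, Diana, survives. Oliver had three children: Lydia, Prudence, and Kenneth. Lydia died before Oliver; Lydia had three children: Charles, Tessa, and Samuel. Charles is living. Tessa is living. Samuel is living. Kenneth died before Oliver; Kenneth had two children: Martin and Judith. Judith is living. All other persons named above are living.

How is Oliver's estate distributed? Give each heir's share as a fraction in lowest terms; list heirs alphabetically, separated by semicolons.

Charles 2/45; Diana 3/5; Judith 1/15; Martin 1/15; Prudence 2/15; Samuel 2/45; Tessa 2/45

Diana, as surviving spouse, takes 3/5.
The remaining 2/5 passes to Oliver's descendants per stirpes.
The 2/5 is divided into 3 equal shares of 2/15 among Lydia, Prudence, Kenneth.
Lydia predeceased; the 2/15 allotted to Lydia's branch passes to Lydia's issue by representation.
The 2/15 is divided into 3 equal shares of 2/45 among Charles, Tessa, Samuel.
Charles is living and takes 2/45.
Tessa is living and takes 2/45.
Samuel is living and takes 2/45.
Prudence is living and takes 2/15.
Kenneth predeceased; the 2/15 allotted to Kenneth's branch passes to Kenneth's issue by representation.
The 2/15 is divided into 2 equal shares of 1/15 among Martin, Judith.
Martin is living and takes 1/15.
Judith is living and takes 1/15.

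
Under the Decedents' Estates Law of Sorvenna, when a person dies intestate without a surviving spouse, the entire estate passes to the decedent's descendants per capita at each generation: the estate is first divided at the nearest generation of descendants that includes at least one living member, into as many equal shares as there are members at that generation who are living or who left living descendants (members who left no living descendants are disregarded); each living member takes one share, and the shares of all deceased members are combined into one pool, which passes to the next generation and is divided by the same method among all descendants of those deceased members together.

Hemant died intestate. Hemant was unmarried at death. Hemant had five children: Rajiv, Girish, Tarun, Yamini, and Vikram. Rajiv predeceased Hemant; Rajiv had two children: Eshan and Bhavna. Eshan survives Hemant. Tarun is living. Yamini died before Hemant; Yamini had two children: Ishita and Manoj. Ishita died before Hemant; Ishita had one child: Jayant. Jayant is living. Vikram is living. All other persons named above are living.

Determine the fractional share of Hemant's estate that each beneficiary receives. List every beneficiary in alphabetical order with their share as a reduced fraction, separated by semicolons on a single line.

Bhavna 1/10; Eshan 1/10; Girish 1/5; Jayant 1/10; Manoj 1/10; Tarun 1/5; Vikram 1/5

There is no surviving spouse, so the entire estate passes to Hemant's descendants per capita at each generation.
At generation 1 (Rajiv, Girish, Tarun, Yamini, Vikram) there are 5 shares of (1)/5 = 1/5 each.
Living: Girish, Tarun, and Vikram — each takes 1/5.
Deceased: Rajiv and Yamini. Their combined 2/5 is pooled and carried to generation 2.
At generation 2 (Eshan, Bhavna, Ishita, Manoj) there are 4 shares of (2/5)/4 = 1/10 each.
Living: Eshan, Bhavna, and Manoj — each takes 1/10.
Deceased: Ishita. That 1/10 share is carried to generation 3.
At generation 3 (Jayant) there are 1 shares of (1/10)/1 = 1/10 each.
Living: Jayant — each takes 1/10.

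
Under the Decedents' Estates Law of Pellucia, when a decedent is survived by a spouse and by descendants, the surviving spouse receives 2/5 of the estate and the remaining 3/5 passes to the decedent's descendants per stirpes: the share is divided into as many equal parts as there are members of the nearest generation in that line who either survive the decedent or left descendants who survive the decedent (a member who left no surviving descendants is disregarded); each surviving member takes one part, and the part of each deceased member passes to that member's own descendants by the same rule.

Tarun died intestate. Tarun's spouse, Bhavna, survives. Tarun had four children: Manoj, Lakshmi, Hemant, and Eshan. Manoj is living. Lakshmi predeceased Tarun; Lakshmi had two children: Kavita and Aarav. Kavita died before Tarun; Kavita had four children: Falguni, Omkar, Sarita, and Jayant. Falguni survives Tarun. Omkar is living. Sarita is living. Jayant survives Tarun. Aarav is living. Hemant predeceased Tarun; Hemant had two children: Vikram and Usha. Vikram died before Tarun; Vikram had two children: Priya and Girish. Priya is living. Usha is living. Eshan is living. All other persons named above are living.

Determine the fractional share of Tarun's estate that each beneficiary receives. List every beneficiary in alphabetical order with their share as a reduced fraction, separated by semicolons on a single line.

Aarav 3/40; Bhavna 2/5; Eshan 3/20; Falguni 3/160; Girish 3/80; Jayant 3/160; Manoj 3/20; Omkar 3/160; Priya 3/80; Sarita 3/160; Usha 3/40

Bhavna, as surviving spouse, takes 2/5.
The remaining 3/5 passes to Tarun's descendants per stirpes.
The 3/5 is divided into 4 equal shares of 3/20 among Manoj, Lakshmi, Hemant, Eshan.
Manoj is living and takes 3/20.
Lakshmi predeceased; the 3/20 allotted to Lakshmi's branch passes to Lakshmi's issue by representation.
The 3/20 is divided into 2 equal shares of 3/40 among Kavita, Aarav.
Kavita predeceased; the 3/40 allotted to Kavita's branch passes to Kavita's issue by representation.
The 3/40 is divided into 4 equal shares of 3/160 among Falguni, Omkar, Sarita, Jayant.
Falguni is living and takes 3/160.
Omkar is living and takes 3/160.
Sarita is living and takes 3/160.
Jayant is living and takes 3/160.
Aarav is living and takes 3/40.
Hemant predeceased; the 3/20 allotted to Hemant's branch passes to Hemant's issue by representation.
The 3/20 is divided into 2 equal shares of 3/40 among Vikram, Usha.
Vikram predeceased; the 3/40 allotted to Vikram's branch passes to Vikram's issue by representation.
The 3/40 is divided into 2 equal shares of 3/80 among Priya, Girish.
Priya is living and takes 3/80.
Girish is living and takes 3/80.
Usha is living and takes 3/40.
Eshan is living and takes 3/20.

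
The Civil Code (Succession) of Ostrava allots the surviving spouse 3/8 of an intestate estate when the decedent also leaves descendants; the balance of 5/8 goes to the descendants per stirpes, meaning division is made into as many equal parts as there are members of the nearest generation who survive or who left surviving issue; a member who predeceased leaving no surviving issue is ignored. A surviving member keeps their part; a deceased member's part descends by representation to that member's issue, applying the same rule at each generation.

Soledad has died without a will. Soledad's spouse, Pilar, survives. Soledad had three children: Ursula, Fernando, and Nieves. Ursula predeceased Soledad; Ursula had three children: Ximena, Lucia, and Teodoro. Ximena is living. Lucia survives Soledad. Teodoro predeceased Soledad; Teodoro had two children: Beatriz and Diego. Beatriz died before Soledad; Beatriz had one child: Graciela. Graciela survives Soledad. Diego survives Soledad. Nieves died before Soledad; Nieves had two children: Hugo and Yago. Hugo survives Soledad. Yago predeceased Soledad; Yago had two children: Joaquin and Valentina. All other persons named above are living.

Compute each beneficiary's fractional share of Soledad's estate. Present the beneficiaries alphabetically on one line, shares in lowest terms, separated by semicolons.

Pilar, as surviving spouse, takes 3/8.
The remaining 5/8 passes to Soledad's descendants per stirpes.
The 5/8 is divided into 3 equal shares of 5/24 among Ursula, Fernando, Nieves.
Ursula predeceased; the 5/24 allotted to Ursula's branch passes to Ursula's issue by representation.
The 5/24 is divided into 3 equal shares of 5/72 among Ximena, Lucia, Teodoro.
Ximena is living and takes 5/72.
Lucia is living and takes 5/72.
Teodoro predeceased; the 5/72 allotted to Teodoro's branch passes to Teodoro's issue by representation.
The 5/72 is divided into 2 equal shares of 5/144 among Beatriz, Diego.
Beatriz predeceased; the 5/144 allotted to Beatriz's branch passes to Beatriz's issue by representation.
Graciela is the sole taker at this level and receives the full 5/144.
Diego is living and takes 5/144.
Fernando is living and takes 5/24.
Nieves predeceased; the 5/24 allotted to Nieves's branch passes to Nieves's issue by representation.
The 5/24 is divided into 2 equal shares of 5/48 among Hugo, Yago.
Hugo is living and takes 5/48.
Yago predeceased; the 5/48 allotted to Yago's branch passes to Yago's issue by representation.
The 5/48 is divided into 2 equal shares of 5/96 among Joaquin, Valentina.
Joaquin is living and takes 5/96.
Valentina is living and takes 5/96.

Diego 5/144; Fernando 5/24; Graciela 5/144; Hugo 5/48; Joaquin 5/96; Lucia 5/72; Pilar 3/8; Valentina 5/96; Ximena 5/72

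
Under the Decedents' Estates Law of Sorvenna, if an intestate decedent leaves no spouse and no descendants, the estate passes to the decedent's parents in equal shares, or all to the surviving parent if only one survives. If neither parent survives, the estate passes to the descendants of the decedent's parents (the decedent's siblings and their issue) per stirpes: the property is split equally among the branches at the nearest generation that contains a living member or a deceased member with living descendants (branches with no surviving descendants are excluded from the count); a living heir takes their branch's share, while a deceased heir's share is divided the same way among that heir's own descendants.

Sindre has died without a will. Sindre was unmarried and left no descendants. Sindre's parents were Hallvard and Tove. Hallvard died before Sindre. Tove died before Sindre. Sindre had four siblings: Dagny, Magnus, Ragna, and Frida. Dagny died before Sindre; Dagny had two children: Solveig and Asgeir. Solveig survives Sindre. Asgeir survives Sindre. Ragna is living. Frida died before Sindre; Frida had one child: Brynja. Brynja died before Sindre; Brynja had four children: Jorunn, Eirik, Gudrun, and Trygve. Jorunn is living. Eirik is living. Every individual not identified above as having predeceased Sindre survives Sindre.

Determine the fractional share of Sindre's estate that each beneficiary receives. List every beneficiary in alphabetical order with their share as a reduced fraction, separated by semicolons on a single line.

Neither parent survives and there are no descendants, so the estate passes to Sindre's siblings and their issue per stirpes.
The estate is divided into 4 equal shares of 1/4 among Dagny, Magnus, Ragna, Frida.
Dagny predeceased; the 1/4 allotted to Dagny's branch passes to Dagny's issue by representation.
The 1/4 is divided into 2 equal shares of 1/8 among Solveig, Asgeir.
Solveig is living and takes 1/8.
Asgeir is living and takes 1/8.
Magnus is living and takes 1/4.
Ragna is living and takes 1/4.
Frida predeceased; the 1/4 allotted to Frida's branch passes to Frida's issue by representation.
Brynja's line is the sole branch at this level, so the full 1/4 passes to Brynja's issue by representation.
The 1/4 is divided into 4 equal shares of 1/16 among Jorunn, Eirik, Gudrun, Trygve.
Jorunn is living and takes 1/16.
Eirik is living and takes 1/16.
Gudrun is living and takes 1/16.
Trygve is living and takes 1/16.

Asgeir 1/8; Eirik 1/16; Gudrun 1/16; Jorunn 1/16; Magnus 1/4; Ragna 1/4; Solveig 1/8; Trygve 1/16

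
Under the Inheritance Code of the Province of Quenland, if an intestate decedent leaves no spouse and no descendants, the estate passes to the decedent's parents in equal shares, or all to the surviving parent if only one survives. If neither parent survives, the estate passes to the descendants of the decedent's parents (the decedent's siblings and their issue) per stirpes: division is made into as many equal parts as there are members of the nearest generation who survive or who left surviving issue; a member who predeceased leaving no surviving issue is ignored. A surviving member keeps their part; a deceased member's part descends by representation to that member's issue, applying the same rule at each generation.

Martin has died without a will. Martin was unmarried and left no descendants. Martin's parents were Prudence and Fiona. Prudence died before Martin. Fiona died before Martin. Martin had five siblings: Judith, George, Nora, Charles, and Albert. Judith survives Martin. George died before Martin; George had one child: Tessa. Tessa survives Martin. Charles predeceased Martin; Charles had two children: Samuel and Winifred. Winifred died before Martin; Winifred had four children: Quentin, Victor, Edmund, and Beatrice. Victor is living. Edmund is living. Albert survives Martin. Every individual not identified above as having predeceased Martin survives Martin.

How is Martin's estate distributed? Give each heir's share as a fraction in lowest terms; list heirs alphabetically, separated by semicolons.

Neither parent survives and there are no descendants, so the estate passes to Martin's siblings and their issue per stirpes.
The estate is divided into 5 equal shares of 1/5 among Judith, George, Nora, Charles, Albert.
Judith is living and takes 1/5.
George predeceased; the 1/5 allotted to George's branch passes to George's issue by representation.
Tessa is the sole taker at this level and receives the full 1/5.
Nora is living and takes 1/5.
Charles predeceased; the 1/5 allotted to Charles's branch passes to Charles's issue by representation.
The 1/5 is divided into 2 equal shares of 1/10 among Samuel, Winifred.
Samuel is living and takes 1/10.
Winifred predeceased; the 1/10 allotted to Winifred's branch passes to Winifred's issue by representation.
The 1/10 is divided into 4 equal shares of 1/40 among Quentin, Victor, Edmund, Beatrice.
Quentin is living and takes 1/40.
Victor is living and takes 1/40.
Edmund is living and takes 1/40.
Beatrice is living and takes 1/40.
Albert is living and takes 1/5.

Albert 1/5; Beatrice 1/40; Edmund 1/40; Judith 1/5; Nora 1/5; Quentin 1/40; Samuel 1/10; Tessa 1/5; Victor 1/40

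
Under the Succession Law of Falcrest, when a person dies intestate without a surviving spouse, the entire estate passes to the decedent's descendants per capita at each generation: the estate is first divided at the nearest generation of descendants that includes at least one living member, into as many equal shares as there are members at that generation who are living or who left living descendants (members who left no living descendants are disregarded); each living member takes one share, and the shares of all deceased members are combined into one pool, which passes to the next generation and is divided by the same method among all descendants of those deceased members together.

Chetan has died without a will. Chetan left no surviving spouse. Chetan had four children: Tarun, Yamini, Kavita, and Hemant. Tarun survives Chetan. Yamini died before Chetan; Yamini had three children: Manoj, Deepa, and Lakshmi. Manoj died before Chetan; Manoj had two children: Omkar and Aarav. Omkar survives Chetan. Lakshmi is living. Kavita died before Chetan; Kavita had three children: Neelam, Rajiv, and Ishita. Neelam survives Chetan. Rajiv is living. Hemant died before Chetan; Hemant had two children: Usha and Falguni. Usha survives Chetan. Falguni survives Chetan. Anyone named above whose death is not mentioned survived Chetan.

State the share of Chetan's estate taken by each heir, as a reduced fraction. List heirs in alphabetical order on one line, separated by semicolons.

There is no surviving spouse, so the entire estate passes to Chetan's descendants per capita at each generation.
At generation 1 (Tarun, Yamini, Kavita, Hemant) there are 4 shares of (1)/4 = 1/4 each.
Living: Tarun — each takes 1/4.
Deceased: Yamini, Kavita, and Hemant. Their combined 3/4 is pooled and carried to generation 2.
At generation 2 (Manoj, Deepa, Lakshmi, Neelam, Rajiv, Ishita, Usha, Falguni) there are 8 shares of (3/4)/8 = 3/32 each.
Living: Deepa, Lakshmi, Neelam, Rajiv, Ishita, Usha, and Falguni — each takes 3/32.
Deceased: Manoj. That 3/32 share is carried to generation 3.
At generation 3 (Omkar, Aarav) there are 2 shares of (3/32)/2 = 3/64 each.
Living: Omkar and Aarav — each takes 3/64.

Aarav 3/64; Deepa 3/32; Falguni 3/32; Ishita 3/32; Lakshmi 3/32; Neelam 3/32; Omkar 3/64; Rajiv 3/32; Tarun 1/4; Usha 3/32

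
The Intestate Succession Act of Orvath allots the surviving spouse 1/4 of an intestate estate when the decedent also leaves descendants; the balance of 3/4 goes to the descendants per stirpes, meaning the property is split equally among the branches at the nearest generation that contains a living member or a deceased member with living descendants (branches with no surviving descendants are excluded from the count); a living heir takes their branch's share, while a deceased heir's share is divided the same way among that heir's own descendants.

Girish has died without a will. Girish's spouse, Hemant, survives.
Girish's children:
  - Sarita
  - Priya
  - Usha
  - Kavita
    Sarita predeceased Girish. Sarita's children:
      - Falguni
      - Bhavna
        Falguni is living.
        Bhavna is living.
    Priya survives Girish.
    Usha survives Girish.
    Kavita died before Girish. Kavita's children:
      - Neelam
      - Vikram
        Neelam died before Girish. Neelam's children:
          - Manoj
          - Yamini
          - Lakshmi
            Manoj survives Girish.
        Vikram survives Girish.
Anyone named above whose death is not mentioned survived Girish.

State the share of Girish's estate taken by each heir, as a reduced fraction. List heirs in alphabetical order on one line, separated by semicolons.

Bhavna 3/32; Falguni 3/32; Hemant 1/4; Lakshmi 1/32; Manoj 1/32; Priya 3/16; Usha 3/16; Vikram 3/32; Yamini 1/32

Hemant, as surviving spouse, takes 1/4.
The remaining 3/4 passes to Girish's descendants per stirpes.
The 3/4 is divided into 4 equal shares of 3/16 among Sarita, Priya, Usha, Kavita.
Sarita predeceased; the 3/16 allotted to Sarita's branch passes to Sarita's issue by representation.
The 3/16 is divided into 2 equal shares of 3/32 among Falguni, Bhavna.
Falguni is living and takes 3/32.
Bhavna is living and takes 3/32.
Priya is living and takes 3/16.
Usha is living and takes 3/16.
Kavita predeceased; the 3/16 allotted to Kavita's branch passes to Kavita's issue by representation.
The 3/16 is divided into 2 equal shares of 3/32 among Neelam, Vikram.
Neelam predeceased; the 3/32 allotted to Neelam's branch passes to Neelam's issue by representation.
The 3/32 is divided into 3 equal shares of 1/32 among Manoj, Yamini, Lakshmi.
Manoj is living and takes 1/32.
Yamini is living and takes 1/32.
Lakshmi is living and takes 1/32.
Vikram is living and takes 3/32.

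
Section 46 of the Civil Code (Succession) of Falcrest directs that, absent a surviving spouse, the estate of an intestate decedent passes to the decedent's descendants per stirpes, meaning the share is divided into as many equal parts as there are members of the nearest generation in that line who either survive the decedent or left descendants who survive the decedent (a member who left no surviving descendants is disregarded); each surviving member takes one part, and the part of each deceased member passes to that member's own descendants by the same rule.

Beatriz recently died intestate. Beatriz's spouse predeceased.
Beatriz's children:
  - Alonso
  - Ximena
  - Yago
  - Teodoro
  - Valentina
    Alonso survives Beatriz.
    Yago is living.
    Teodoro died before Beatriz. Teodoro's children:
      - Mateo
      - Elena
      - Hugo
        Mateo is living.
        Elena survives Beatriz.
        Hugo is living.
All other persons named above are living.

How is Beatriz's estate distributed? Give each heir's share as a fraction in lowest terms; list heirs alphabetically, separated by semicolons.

There is no surviving spouse, so the entire estate passes to Beatriz's descendants per stirpes.
The estate is divided into 5 equal shares of 1/5 among Alonso, Ximena, Yago, Teodoro, Valentina.
Alonso is living and takes 1/5.
Ximena is living and takes 1/5.
Yago is living and takes 1/5.
Teodoro predeceased; the 1/5 allotted to Teodoro's branch passes to Teodoro's issue by representation.
The 1/5 is divided into 3 equal shares of 1/15 among Mateo, Elena, Hugo.
Mateo is living and takes 1/15.
Elena is living and takes 1/15.
Hugo is living and takes 1/15.
Valentina is living and takes 1/5.

Alonso 1/5; Elena 1/15; Hugo 1/15; Mateo 1/15; Valentina 1/5; Ximena 1/5; Yago 1/5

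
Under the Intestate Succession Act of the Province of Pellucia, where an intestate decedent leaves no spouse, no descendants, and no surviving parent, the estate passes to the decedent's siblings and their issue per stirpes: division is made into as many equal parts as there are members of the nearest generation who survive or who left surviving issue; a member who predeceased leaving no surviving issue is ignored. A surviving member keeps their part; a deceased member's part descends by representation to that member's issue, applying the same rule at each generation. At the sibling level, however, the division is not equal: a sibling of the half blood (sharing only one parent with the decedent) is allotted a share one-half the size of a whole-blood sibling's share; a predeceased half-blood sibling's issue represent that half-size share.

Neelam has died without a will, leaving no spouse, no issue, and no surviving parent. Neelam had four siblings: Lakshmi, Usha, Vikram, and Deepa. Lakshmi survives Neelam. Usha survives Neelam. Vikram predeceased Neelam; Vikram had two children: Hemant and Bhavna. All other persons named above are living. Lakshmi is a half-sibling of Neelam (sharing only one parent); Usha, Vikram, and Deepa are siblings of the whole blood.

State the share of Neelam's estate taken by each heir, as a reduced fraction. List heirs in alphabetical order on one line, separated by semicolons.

Bhavna 1/7; Deepa 2/7; Hemant 1/7; Lakshmi 1/7; Usha 2/7

No spouse, descendants, or parent survives, so the estate passes to Neelam's siblings per stirpes.
Half-blood siblings count for one-half the weight of whole-blood siblings at the initial division.
Dividing 1 in proportion to weights (total weight 7/2): Lakshmi (weight 1/2) → 1/7; Usha (weight 1) → 2/7; Vikram (weight 1) → 2/7; Deepa (weight 1) → 2/7.
Lakshmi is living and takes 1/7.
Usha is living and takes 2/7.
Vikram predeceased; the 2/7 allotted to Vikram's branch passes to Vikram's issue by representation.
The 2/7 is divided into 2 equal shares of 1/7 among Hemant, Bhavna.
Hemant is living and takes 1/7.
Bhavna is living and takes 1/7.
Deepa is living and takes 2/7.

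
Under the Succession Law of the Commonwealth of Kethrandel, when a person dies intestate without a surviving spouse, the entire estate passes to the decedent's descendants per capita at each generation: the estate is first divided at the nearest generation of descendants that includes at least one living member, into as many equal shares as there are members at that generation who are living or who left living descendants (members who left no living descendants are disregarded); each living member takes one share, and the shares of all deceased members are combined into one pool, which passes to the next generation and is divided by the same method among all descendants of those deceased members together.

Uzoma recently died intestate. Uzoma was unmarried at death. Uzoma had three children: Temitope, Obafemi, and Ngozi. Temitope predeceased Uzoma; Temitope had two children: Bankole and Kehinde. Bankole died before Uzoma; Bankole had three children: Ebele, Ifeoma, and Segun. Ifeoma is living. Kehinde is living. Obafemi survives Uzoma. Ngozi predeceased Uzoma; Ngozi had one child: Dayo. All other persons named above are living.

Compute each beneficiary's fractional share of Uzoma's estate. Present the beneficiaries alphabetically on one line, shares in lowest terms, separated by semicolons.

Dayo 2/9; Ebele 2/27; Ifeoma 2/27; Kehinde 2/9; Obafemi 1/3; Segun 2/27

There is no surviving spouse, so the entire estate passes to Uzoma's descendants per capita at each generation.
At generation 1 (Temitope, Obafemi, Ngozi) there are 3 shares of (1)/3 = 1/3 each.
Living: Obafemi — each takes 1/3.
Deceased: Temitope and Ngozi. Their combined 2/3 is pooled and carried to generation 2.
At generation 2 (Bankole, Kehinde, Dayo) there are 3 shares of (2/3)/3 = 2/9 each.
Living: Kehinde and Dayo — each takes 2/9.
Deceased: Bankole. That 2/9 share is carried to generation 3.
At generation 3 (Ebele, Ifeoma, Segun) there are 3 shares of (2/9)/3 = 2/27 each.
Living: Ebele, Ifeoma, and Segun — each takes 2/27.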